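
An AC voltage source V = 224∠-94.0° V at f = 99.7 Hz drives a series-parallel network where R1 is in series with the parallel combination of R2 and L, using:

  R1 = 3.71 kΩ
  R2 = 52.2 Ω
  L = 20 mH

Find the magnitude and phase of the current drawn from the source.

Step 1 — Angular frequency: ω = 2π·f = 2π·99.7 = 626.4 rad/s.
Step 2 — Component impedances:
  R1: Z = R = 3710 Ω
  R2: Z = R = 52.2 Ω
  L: Z = jωL = j·626.4·0.02 = 0 + j12.53 Ω
Step 3 — Parallel branch: R2 || L = 1/(1/R2 + 1/L) = 2.843 + j11.85 Ω.
Step 4 — Series with R1: Z_total = R1 + (R2 || L) = 3713 + j11.85 Ω = 3713∠0.2° Ω.
Step 5 — Source phasor: V = 224∠-94.0° V = -15.63 - j223.5 V.
Step 6 — Ohm's law: I = V / Z_total = (-15.63 - j223.5) / (3713 + j11.85) = -0.0044 - j0.06017 A.
Step 7 — Convert to polar: |I| = 0.06033 A, ∠I = -94.2°.

I = 0.06033∠-94.2° A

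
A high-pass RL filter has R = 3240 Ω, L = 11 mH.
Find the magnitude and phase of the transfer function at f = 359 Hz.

Step 1 — Angular frequency: ω = 2π·359 = 2256 rad/s.
Step 2 — Transfer function: H(jω) = jωL/(R + jωL).
Step 3 — Numerator jωL = j·24.81; denominator R + jωL = 3240 + j24.81.
Step 4 — H = 5.864e-05 + j0.007658.
Step 5 — Magnitude: |H| = 0.007658 (-42.3 dB); phase: φ = 89.6°.

|H| = 0.007658 (-42.3 dB), φ = 89.6°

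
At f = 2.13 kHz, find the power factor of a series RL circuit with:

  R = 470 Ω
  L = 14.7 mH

Step 1 — Angular frequency: ω = 2π·f = 2π·2130 = 1.338e+04 rad/s.
Step 2 — Component impedances:
  R: Z = R = 470 Ω
  L: Z = jωL = j·1.338e+04·0.0147 = 0 + j196.7 Ω
Step 3 — Series combination: Z_total = R + L = 470 + j196.7 Ω = 509.5∠22.7° Ω.
Step 4 — Power factor: PF = cos(φ) = Re(Z)/|Z| = 470/509.513 = 0.9224.
Step 5 — Type: Im(Z) = 196.7 ⇒ lagging (phase φ = 22.7°).

PF = 0.9224 (lagging, φ = 22.7°)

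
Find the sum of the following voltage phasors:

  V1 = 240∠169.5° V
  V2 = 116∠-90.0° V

Step 1 — Convert each phasor to rectangular form:
  V1 = 240·(cos(169.5°) + j·sin(169.5°)) = -236 + j43.74 V
  V2 = 116·(cos(-90.0°) + j·sin(-90.0°)) = 0 - j116 V
Step 2 — Sum components: V_total = -236 - j72.26 V.
Step 3 — Convert to polar: |V_total| = 246.8 V, ∠V_total = -163.0°.

V_total = 246.8∠-163.0° V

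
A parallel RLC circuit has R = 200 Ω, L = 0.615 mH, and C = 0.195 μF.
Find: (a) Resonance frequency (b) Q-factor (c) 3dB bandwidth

Step 1 — Resonance: ω₀ = 1/√(LC) = 1/√(0.000615·1.95e-07) = 9.132e+04 rad/s.
Step 2 — f₀ = ω₀/(2π) = 1.453e+04 Hz.
Step 3 — Parallel Q: Q = R/(ω₀L) = 200/(9.132e+04·0.000615) = 3.561.
Step 4 — Bandwidth: Δω = ω₀/Q = 2.564e+04 rad/s; BW = Δω/(2π) = 4081 Hz.

(a) f₀ = 1.453e+04 Hz  (b) Q = 3.561  (c) BW = 4081 Hz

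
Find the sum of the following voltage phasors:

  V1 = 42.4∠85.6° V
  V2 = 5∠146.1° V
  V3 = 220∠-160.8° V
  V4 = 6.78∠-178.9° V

Step 1 — Convert each phasor to rectangular form:
  V1 = 42.4·(cos(85.6°) + j·sin(85.6°)) = 3.253 + j42.28 V
  V2 = 5·(cos(146.1°) + j·sin(146.1°)) = -4.15 + j2.789 V
  V3 = 220·(cos(-160.8°) + j·sin(-160.8°)) = -207.8 - j72.35 V
  V4 = 6.78·(cos(-178.9°) + j·sin(-178.9°)) = -6.779 - j0.1302 V
Step 2 — Sum components: V_total = -215.4 - j27.42 V.
Step 3 — Convert to polar: |V_total| = 217.2 V, ∠V_total = -172.7°.

V_total = 217.2∠-172.7° V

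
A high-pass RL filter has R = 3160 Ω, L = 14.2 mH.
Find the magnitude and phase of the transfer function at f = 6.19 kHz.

Step 1 — Angular frequency: ω = 2π·6190 = 3.889e+04 rad/s.
Step 2 — Transfer function: H(jω) = jωL/(R + jωL).
Step 3 — Numerator jωL = j·552.3; denominator R + jωL = 3160 + j552.3.
Step 4 — H = 0.02964 + j0.1696.
Step 5 — Magnitude: |H| = 0.1722 (-15.3 dB); phase: φ = 80.1°.

|H| = 0.1722 (-15.3 dB), φ = 80.1°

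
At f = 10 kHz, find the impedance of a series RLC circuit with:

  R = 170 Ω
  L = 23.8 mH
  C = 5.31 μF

Step 1 — Angular frequency: ω = 2π·f = 2π·1e+04 = 6.283e+04 rad/s.
Step 2 — Component impedances:
  R: Z = R = 170 Ω
  L: Z = jωL = j·6.283e+04·0.0238 = 0 + j1495 Ω
  C: Z = 1/(jωC) = -j/(ω·C) = 0 - j2.997 Ω
Step 3 — Series combination: Z_total = R + L + C = 170 + j1492 Ω = 1502∠83.5° Ω.

Z = 170 + j1492 Ω = 1502∠83.5° Ω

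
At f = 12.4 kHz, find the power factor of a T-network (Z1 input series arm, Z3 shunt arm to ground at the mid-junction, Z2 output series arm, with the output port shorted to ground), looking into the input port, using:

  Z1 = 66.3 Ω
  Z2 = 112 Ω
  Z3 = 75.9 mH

Step 1 — Angular frequency: ω = 2π·f = 2π·1.24e+04 = 7.791e+04 rad/s.
Step 2 — Component impedances:
  Z1: Z = R = 66.3 Ω
  Z2: Z = R = 112 Ω
  Z3: Z = jωL = j·7.791e+04·0.0759 = 0 + j5913 Ω
Step 3 — With the output port shorted to ground, the output series arm Z2 runs from the junction to ground; the shunt arm Z3 also runs from the junction to ground. They appear in parallel: Z3 || Z2 = 112 + j2.12 Ω.
Step 4 — Series with input arm Z1: Z_in = Z1 + (Z3 || Z2) = 178.3 + j2.12 Ω = 178.3∠0.7° Ω.
Step 5 — Power factor: PF = cos(φ) = Re(Z)/|Z| = 178.26/178.27 = 0.9999.
Step 6 — Type: Im(Z) = 2.12 ⇒ lagging (phase φ = 0.7°).

PF = 0.9999 (lagging, φ = 0.7°)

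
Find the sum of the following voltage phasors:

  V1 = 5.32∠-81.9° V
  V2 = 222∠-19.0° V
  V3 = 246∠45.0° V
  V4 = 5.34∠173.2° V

Step 1 — Convert each phasor to rectangular form:
  V1 = 5.32·(cos(-81.9°) + j·sin(-81.9°)) = 0.7496 - j5.267 V
  V2 = 222·(cos(-19.0°) + j·sin(-19.0°)) = 209.9 - j72.28 V
  V3 = 246·(cos(45.0°) + j·sin(45.0°)) = 173.9 + j173.9 V
  V4 = 5.34·(cos(173.2°) + j·sin(173.2°)) = -5.302 + j0.6323 V
Step 2 — Sum components: V_total = 379.3 + j97.04 V.
Step 3 — Convert to polar: |V_total| = 391.5 V, ∠V_total = 14.4°.

V_total = 391.5∠14.4° V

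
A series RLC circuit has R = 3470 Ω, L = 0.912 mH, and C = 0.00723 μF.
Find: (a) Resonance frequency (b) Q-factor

Step 1 — Resonance condition Im(Z)=0 gives ω₀ = 1/√(LC).
Step 2 — ω₀ = 1/√(0.000912·7.23e-09) = 3.894e+05 rad/s.
Step 3 — f₀ = ω₀/(2π) = 6.198e+04 Hz.
Step 4 — Series Q: Q = ω₀L/R = 3.894e+05·0.000912/3470 = 0.1024.

(a) f₀ = 6.198e+04 Hz  (b) Q = 0.1024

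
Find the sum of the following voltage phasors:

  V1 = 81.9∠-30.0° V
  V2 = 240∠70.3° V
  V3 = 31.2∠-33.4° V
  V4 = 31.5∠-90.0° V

Step 1 — Convert each phasor to rectangular form:
  V1 = 81.9·(cos(-30.0°) + j·sin(-30.0°)) = 70.93 - j40.95 V
  V2 = 240·(cos(70.3°) + j·sin(70.3°)) = 80.9 + j226 V
  V3 = 31.2·(cos(-33.4°) + j·sin(-33.4°)) = 26.05 - j17.17 V
  V4 = 31.5·(cos(-90.0°) + j·sin(-90.0°)) = 0 - j31.5 V
Step 2 — Sum components: V_total = 177.9 + j136.3 V.
Step 3 — Convert to polar: |V_total| = 224.1 V, ∠V_total = 37.5°.

V_total = 224.1∠37.5° V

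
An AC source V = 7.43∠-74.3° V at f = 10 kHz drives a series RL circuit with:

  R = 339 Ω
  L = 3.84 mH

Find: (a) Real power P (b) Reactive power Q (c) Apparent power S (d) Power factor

Step 1 — Angular frequency: ω = 2π·f = 2π·1e+04 = 6.283e+04 rad/s.
Step 2 — Component impedances:
  R: Z = R = 339 Ω
  L: Z = jωL = j·6.283e+04·0.00384 = 0 + j241.3 Ω
Step 3 — Series combination: Z_total = R + L = 339 + j241.3 Ω = 416.1∠35.4° Ω.
Step 4 — Source phasor: V = 7.43∠-74.3° V = 2.011 - j7.153 V.
Step 5 — Current: I = V / Z = -0.006031 - j0.01681 A = 0.01786∠-109.7° A.
Step 6 — Complex power: S = V·I* = 0.1081 + j0.07693 VA.
Step 7 — Real power: P = Re(S) = 0.1081 W.
Step 8 — Reactive power: Q = Im(S) = 0.07693 VAR.
Step 9 — Apparent power: |S| = 0.1327 VA.
Step 10 — Power factor: PF = P/|S| = 0.8147 (lagging).

(a) P = 0.1081 W  (b) Q = 0.07693 VAR  (c) S = 0.1327 VA  (d) PF = 0.8147 (lagging)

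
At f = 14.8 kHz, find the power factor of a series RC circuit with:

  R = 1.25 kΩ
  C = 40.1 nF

Step 1 — Angular frequency: ω = 2π·f = 2π·1.48e+04 = 9.299e+04 rad/s.
Step 2 — Component impedances:
  R: Z = R = 1250 Ω
  C: Z = 1/(jωC) = -j/(ω·C) = 0 - j268.2 Ω
Step 3 — Series combination: Z_total = R + C = 1250 - j268.2 Ω = 1278∠-12.1° Ω.
Step 4 — Power factor: PF = cos(φ) = Re(Z)/|Z| = 1250/1278.4 = 0.9778.
Step 5 — Type: Im(Z) = -268.2 ⇒ leading (phase φ = -12.1°).

PF = 0.9778 (leading, φ = -12.1°)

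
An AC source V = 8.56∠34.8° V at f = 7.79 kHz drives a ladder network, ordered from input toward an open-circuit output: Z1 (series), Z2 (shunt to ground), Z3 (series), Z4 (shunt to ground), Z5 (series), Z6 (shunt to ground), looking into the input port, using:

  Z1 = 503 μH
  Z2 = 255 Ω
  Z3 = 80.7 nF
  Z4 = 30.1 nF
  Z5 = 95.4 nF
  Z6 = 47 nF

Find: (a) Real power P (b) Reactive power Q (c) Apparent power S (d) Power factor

Step 1 — Angular frequency: ω = 2π·f = 2π·7790 = 4.895e+04 rad/s.
Step 2 — Component impedances:
  Z1: Z = jωL = j·4.895e+04·0.000503 = 0 + j24.62 Ω
  Z2: Z = R = 255 Ω
  Z3: Z = 1/(jωC) = -j/(ω·C) = 0 - j253.2 Ω
  Z4: Z = 1/(jωC) = -j/(ω·C) = 0 - j678.8 Ω
  Z5: Z = 1/(jωC) = -j/(ω·C) = 0 - j214.2 Ω
  Z6: Z = 1/(jωC) = -j/(ω·C) = 0 - j434.7 Ω
Step 3 — Ladder network (open output): work backward from the far end, alternating series and parallel combinations. Z_in = 214.3 - j68.8 Ω = 225∠-17.8° Ω.
Step 4 — Source phasor: V = 8.56∠34.8° V = 7.029 + j4.885 V.
Step 5 — Current: I = V / Z = 0.0231 + j0.03022 A = 0.03804∠52.6° A.
Step 6 — Complex power: S = V·I* = 0.31 - j0.09953 VA.
Step 7 — Real power: P = Re(S) = 0.31 W.
Step 8 — Reactive power: Q = Im(S) = -0.09953 VAR.
Step 9 — Apparent power: |S| = 0.3256 VA.
Step 10 — Power factor: PF = P/|S| = 0.9521 (leading).

(a) P = 0.31 W  (b) Q = -0.09953 VAR  (c) S = 0.3256 VA  (d) PF = 0.9521 (leading)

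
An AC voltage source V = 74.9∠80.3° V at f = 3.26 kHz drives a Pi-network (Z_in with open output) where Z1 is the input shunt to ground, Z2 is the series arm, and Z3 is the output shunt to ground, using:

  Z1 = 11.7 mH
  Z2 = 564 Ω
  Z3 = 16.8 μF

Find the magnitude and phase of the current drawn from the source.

Step 1 — Angular frequency: ω = 2π·f = 2π·3260 = 2.048e+04 rad/s.
Step 2 — Component impedances:
  Z1: Z = jωL = j·2.048e+04·0.0117 = 0 + j239.7 Ω
  Z2: Z = R = 564 Ω
  Z3: Z = 1/(jωC) = -j/(ω·C) = 0 - j2.906 Ω
Step 3 — With open output, the series arm Z2 and the output shunt Z3 appear in series to ground: Z2 + Z3 = 564 - j2.906 Ω.
Step 4 — Parallel with input shunt Z1: Z_in = Z1 || (Z2 + Z3) = 86.58 + j203.3 Ω = 221∠66.9° Ω.
Step 5 — Source phasor: V = 74.9∠80.3° V = 12.62 + j73.83 V.
Step 6 — Ohm's law: I = V / Z_total = (12.62 + j73.83) / (86.58 + j203.3) = 0.3298 + j0.07836 A.
Step 7 — Convert to polar: |I| = 0.3389 A, ∠I = 13.4°.

I = 0.3389∠13.4° A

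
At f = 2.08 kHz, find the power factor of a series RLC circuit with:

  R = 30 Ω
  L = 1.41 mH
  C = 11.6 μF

Step 1 — Angular frequency: ω = 2π·f = 2π·2080 = 1.307e+04 rad/s.
Step 2 — Component impedances:
  R: Z = R = 30 Ω
  L: Z = jωL = j·1.307e+04·0.00141 = 0 + j18.43 Ω
  C: Z = 1/(jωC) = -j/(ω·C) = 0 - j6.596 Ω
Step 3 — Series combination: Z_total = R + L + C = 30 + j11.83 Ω = 32.25∠21.5° Ω.
Step 4 — Power factor: PF = cos(φ) = Re(Z)/|Z| = 30/32.249 = 0.9303.
Step 5 — Type: Im(Z) = 11.83 ⇒ lagging (phase φ = 21.5°).

PF = 0.9303 (lagging, φ = 21.5°)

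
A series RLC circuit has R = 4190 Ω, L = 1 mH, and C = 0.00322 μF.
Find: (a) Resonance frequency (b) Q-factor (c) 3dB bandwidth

Step 1 — Resonance condition Im(Z)=0 gives ω₀ = 1/√(LC).
Step 2 — ω₀ = 1/√(0.001·3.22e-09) = 5.573e+05 rad/s.
Step 3 — f₀ = ω₀/(2π) = 8.869e+04 Hz.
Step 4 — Series Q: Q = ω₀L/R = 5.573e+05·0.001/4190 = 0.133.
Step 5 — 3dB bandwidth: Δω = ω₀/Q = 4.19e+06 rad/s; BW = Δω/(2π) = 6.669e+05 Hz.

(a) f₀ = 8.869e+04 Hz  (b) Q = 0.133  (c) BW = 6.669e+05 Hz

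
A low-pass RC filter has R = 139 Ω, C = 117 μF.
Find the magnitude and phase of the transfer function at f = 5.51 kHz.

Step 1 — Angular frequency: ω = 2π·5510 = 3.462e+04 rad/s.
Step 2 — Transfer function: H(jω) = 1/(1 + jωRC).
Step 3 — Denominator: 1 + jωRC = 1 + j·3.462e+04·139·0.000117 = 1 + j563.
Step 4 — H = 3.155e-06 - j0.001776.
Step 5 — Magnitude: |H| = 0.001776 (-55.0 dB); phase: φ = -89.9°.

|H| = 0.001776 (-55.0 dB), φ = -89.9°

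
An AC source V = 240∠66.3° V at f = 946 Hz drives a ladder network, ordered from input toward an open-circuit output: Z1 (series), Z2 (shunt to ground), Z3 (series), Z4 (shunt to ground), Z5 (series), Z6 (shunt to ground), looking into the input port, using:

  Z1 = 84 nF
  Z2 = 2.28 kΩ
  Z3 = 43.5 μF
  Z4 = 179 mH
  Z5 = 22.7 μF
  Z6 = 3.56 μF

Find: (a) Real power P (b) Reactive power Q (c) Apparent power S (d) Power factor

Step 1 — Angular frequency: ω = 2π·f = 2π·946 = 5944 rad/s.
Step 2 — Component impedances:
  Z1: Z = 1/(jωC) = -j/(ω·C) = 0 - j2003 Ω
  Z2: Z = R = 2280 Ω
  Z3: Z = 1/(jωC) = -j/(ω·C) = 0 - j3.868 Ω
  Z4: Z = jωL = j·5944·0.179 = 0 + j1064 Ω
  Z5: Z = 1/(jωC) = -j/(ω·C) = 0 - j7.411 Ω
  Z6: Z = 1/(jωC) = -j/(ω·C) = 0 - j47.26 Ω
Step 3 — Ladder network (open output): work backward from the far end, alternating series and parallel combinations. Z_in = 1.658 - j2064 Ω = 2064∠-90.0° Ω.
Step 4 — Source phasor: V = 240∠66.3° V = 96.47 + j219.8 V.
Step 5 — Current: I = V / Z = -0.1064 + j0.04682 A = 0.1163∠156.3° A.
Step 6 — Complex power: S = V·I* = 0.02241 - j27.9 VA.
Step 7 — Real power: P = Re(S) = 0.02241 W.
Step 8 — Reactive power: Q = Im(S) = -27.9 VAR.
Step 9 — Apparent power: |S| = 27.9 VA.
Step 10 — Power factor: PF = P/|S| = 0.000803 (leading).

(a) P = 0.02241 W  (b) Q = -27.9 VAR  (c) S = 27.9 VA  (d) PF = 0.000803 (leading)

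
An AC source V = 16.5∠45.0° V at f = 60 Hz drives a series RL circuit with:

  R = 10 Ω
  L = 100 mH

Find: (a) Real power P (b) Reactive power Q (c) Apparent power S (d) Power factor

Step 1 — Angular frequency: ω = 2π·f = 2π·60 = 377 rad/s.
Step 2 — Component impedances:
  R: Z = R = 10 Ω
  L: Z = jωL = j·377·0.1 = 0 + j37.7 Ω
Step 3 — Series combination: Z_total = R + L = 10 + j37.7 Ω = 39∠75.1° Ω.
Step 4 — Source phasor: V = 16.5∠45.0° V = 11.67 + j11.67 V.
Step 5 — Current: I = V / Z = 0.3658 - j0.2124 A = 0.423∠-30.1° A.
Step 6 — Complex power: S = V·I* = 1.79 + j6.747 VA.
Step 7 — Real power: P = Re(S) = 1.79 W.
Step 8 — Reactive power: Q = Im(S) = 6.747 VAR.
Step 9 — Apparent power: |S| = 6.98 VA.
Step 10 — Power factor: PF = P/|S| = 0.2564 (lagging).

(a) P = 1.79 W  (b) Q = 6.747 VAR  (c) S = 6.98 VA  (d) PF = 0.2564 (lagging)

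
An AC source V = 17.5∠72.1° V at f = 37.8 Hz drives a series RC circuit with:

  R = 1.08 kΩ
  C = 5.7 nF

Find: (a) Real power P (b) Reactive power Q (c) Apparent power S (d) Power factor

Step 1 — Angular frequency: ω = 2π·f = 2π·37.8 = 237.5 rad/s.
Step 2 — Component impedances:
  R: Z = R = 1080 Ω
  C: Z = 1/(jωC) = -j/(ω·C) = 0 - j7.387e+05 Ω
Step 3 — Series combination: Z_total = R + C = 1080 - j7.387e+05 Ω = 7.387e+05∠-89.9° Ω.
Step 4 — Source phasor: V = 17.5∠72.1° V = 5.379 + j16.65 V.
Step 5 — Current: I = V / Z = -2.253e-05 + j7.315e-06 A = 2.369e-05∠162.0° A.
Step 6 — Complex power: S = V·I* = 6.062e-07 - j0.0004146 VA.
Step 7 — Real power: P = Re(S) = 6.062e-07 W.
Step 8 — Reactive power: Q = Im(S) = -0.0004146 VAR.
Step 9 — Apparent power: |S| = 0.0004146 VA.
Step 10 — Power factor: PF = P/|S| = 0.001462 (leading).

(a) P = 6.062e-07 W  (b) Q = -0.0004146 VAR  (c) S = 0.0004146 VA  (d) PF = 0.001462 (leading)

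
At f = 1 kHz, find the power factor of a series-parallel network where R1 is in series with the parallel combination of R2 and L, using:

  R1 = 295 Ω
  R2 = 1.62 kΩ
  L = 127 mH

Step 1 — Angular frequency: ω = 2π·f = 2π·1000 = 6283 rad/s.
Step 2 — Component impedances:
  R1: Z = R = 295 Ω
  R2: Z = R = 1620 Ω
  L: Z = jωL = j·6283·0.127 = 0 + j798 Ω
Step 3 — Parallel branch: R2 || L = 1/(1/R2 + 1/L) = 316.3 + j642.2 Ω.
Step 4 — Series with R1: Z_total = R1 + (R2 || L) = 611.3 + j642.2 Ω = 886.6∠46.4° Ω.
Step 5 — Power factor: PF = cos(φ) = Re(Z)/|Z| = 611.3/886.6 = 0.6895.
Step 6 — Type: Im(Z) = 642.2 ⇒ lagging (phase φ = 46.4°).

PF = 0.6895 (lagging, φ = 46.4°)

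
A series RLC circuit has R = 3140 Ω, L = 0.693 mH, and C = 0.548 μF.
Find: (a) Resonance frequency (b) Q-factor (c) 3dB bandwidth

Step 1 — Resonance: ω₀ = 1/√(LC) = 1/√(0.000693·5.48e-07) = 5.131e+04 rad/s.
Step 2 — f₀ = ω₀/(2π) = 8167 Hz.
Step 3 — Series Q: Q = ω₀L/R = 5.131e+04·0.000693/3140 = 0.01133.
Step 4 — Bandwidth: Δω = ω₀/Q = 4.531e+06 rad/s; BW = Δω/(2π) = 7.211e+05 Hz.

(a) f₀ = 8167 Hz  (b) Q = 0.01133  (c) BW = 7.211e+05 Hz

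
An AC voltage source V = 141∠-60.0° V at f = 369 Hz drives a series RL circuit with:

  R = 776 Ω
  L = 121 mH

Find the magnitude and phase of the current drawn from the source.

Step 1 — Angular frequency: ω = 2π·f = 2π·369 = 2318 rad/s.
Step 2 — Component impedances:
  R: Z = R = 776 Ω
  L: Z = jωL = j·2318·0.121 = 0 + j280.5 Ω
Step 3 — Series combination: Z_total = R + L = 776 + j280.5 Ω = 825.2∠19.9° Ω.
Step 4 — Source phasor: V = 141∠-60.0° V = 70.5 - j122.1 V.
Step 5 — Ohm's law: I = V / Z_total = (70.5 - j122.1) / (776 + j280.5) = 0.03004 - j0.1682 A.
Step 6 — Convert to polar: |I| = 0.1709 A, ∠I = -79.9°.

I = 0.1709∠-79.9° A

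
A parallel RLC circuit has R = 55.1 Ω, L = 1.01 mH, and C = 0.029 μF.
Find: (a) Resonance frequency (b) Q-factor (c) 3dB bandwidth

Step 1 — Resonance: ω₀ = 1/√(LC) = 1/√(0.00101·2.9e-08) = 1.848e+05 rad/s.
Step 2 — f₀ = ω₀/(2π) = 2.941e+04 Hz.
Step 3 — Parallel Q: Q = R/(ω₀L) = 55.1/(1.848e+05·0.00101) = 0.2953.
Step 4 — Bandwidth: Δω = ω₀/Q = 6.258e+05 rad/s; BW = Δω/(2π) = 9.96e+04 Hz.

(a) f₀ = 2.941e+04 Hz  (b) Q = 0.2953  (c) BW = 9.96e+04 Hz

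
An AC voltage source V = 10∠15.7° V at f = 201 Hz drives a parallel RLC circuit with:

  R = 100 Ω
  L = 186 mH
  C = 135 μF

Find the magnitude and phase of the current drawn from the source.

Step 1 — Angular frequency: ω = 2π·f = 2π·201 = 1263 rad/s.
Step 2 — Component impedances:
  R: Z = R = 100 Ω
  L: Z = jωL = j·1263·0.186 = 0 + j234.9 Ω
  C: Z = 1/(jωC) = -j/(ω·C) = 0 - j5.865 Ω
Step 3 — Parallel combination: 1/Z_total = 1/R + 1/L + 1/C; Z_total = 0.3606 - j5.994 Ω = 6.005∠-86.6° Ω.
Step 4 — Source phasor: V = 10∠15.7° V = 9.627 + j2.706 V.
Step 5 — Ohm's law: I = V / Z_total = (9.627 + j2.706) / (0.3606 - j5.994) = -0.3536 + j1.627 A.
Step 6 — Convert to polar: |I| = 1.665 A, ∠I = 102.3°.

I = 1.665∠102.3° A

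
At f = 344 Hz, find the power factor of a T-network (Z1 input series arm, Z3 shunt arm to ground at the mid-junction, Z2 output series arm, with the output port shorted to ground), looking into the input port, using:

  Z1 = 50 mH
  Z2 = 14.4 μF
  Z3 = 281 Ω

Step 1 — Angular frequency: ω = 2π·f = 2π·344 = 2161 rad/s.
Step 2 — Component impedances:
  Z1: Z = jωL = j·2161·0.05 = 0 + j108.1 Ω
  Z2: Z = 1/(jωC) = -j/(ω·C) = 0 - j32.13 Ω
  Z3: Z = R = 281 Ω
Step 3 — With the output port shorted to ground, the output series arm Z2 runs from the junction to ground; the shunt arm Z3 also runs from the junction to ground. They appear in parallel: Z3 || Z2 = 3.626 - j31.71 Ω.
Step 4 — Series with input arm Z1: Z_in = Z1 + (Z3 || Z2) = 3.626 + j76.36 Ω = 76.44∠87.3° Ω.
Step 5 — Power factor: PF = cos(φ) = Re(Z)/|Z| = 3.626/76.44 = 0.04744.
Step 6 — Type: Im(Z) = 76.36 ⇒ lagging (phase φ = 87.3°).

PF = 0.04744 (lagging, φ = 87.3°)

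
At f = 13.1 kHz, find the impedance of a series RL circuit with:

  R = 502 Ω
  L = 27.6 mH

Step 1 — Angular frequency: ω = 2π·f = 2π·1.31e+04 = 8.231e+04 rad/s.
Step 2 — Component impedances:
  R: Z = R = 502 Ω
  L: Z = jωL = j·8.231e+04·0.0276 = 0 + j2272 Ω
Step 3 — Series combination: Z_total = R + L = 502 + j2272 Ω = 2327∠77.5° Ω.

Z = 502 + j2272 Ω = 2327∠77.5° Ω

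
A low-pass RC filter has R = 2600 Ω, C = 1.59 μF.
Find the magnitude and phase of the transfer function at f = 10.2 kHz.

Step 1 — Angular frequency: ω = 2π·1.02e+04 = 6.409e+04 rad/s.
Step 2 — Transfer function: H(jω) = 1/(1 + jωRC).
Step 3 — Denominator: 1 + jωRC = 1 + j·6.409e+04·2600·1.59e-06 = 1 + j264.9.
Step 4 — H = 1.425e-05 - j0.003774.
Step 5 — Magnitude: |H| = 0.003774 (-48.5 dB); phase: φ = -89.8°.

|H| = 0.003774 (-48.5 dB), φ = -89.8°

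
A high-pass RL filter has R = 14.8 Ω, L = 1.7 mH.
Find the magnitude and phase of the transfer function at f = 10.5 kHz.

Step 1 — Angular frequency: ω = 2π·1.05e+04 = 6.597e+04 rad/s.
Step 2 — Transfer function: H(jω) = jωL/(R + jωL).
Step 3 — Numerator jωL = j·112.2; denominator R + jωL = 14.8 + j112.2.
Step 4 — H = 0.9829 + j0.1297.
Step 5 — Magnitude: |H| = 0.9914 (-0.1 dB); phase: φ = 7.5°.

|H| = 0.9914 (-0.1 dB), φ = 7.5°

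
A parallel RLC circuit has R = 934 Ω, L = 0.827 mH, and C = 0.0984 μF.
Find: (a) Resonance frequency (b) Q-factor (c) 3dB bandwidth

Step 1 — Resonance: ω₀ = 1/√(LC) = 1/√(0.000827·9.84e-08) = 1.109e+05 rad/s.
Step 2 — f₀ = ω₀/(2π) = 1.764e+04 Hz.
Step 3 — Parallel Q: Q = R/(ω₀L) = 934/(1.109e+05·0.000827) = 10.19.
Step 4 — Bandwidth: Δω = ω₀/Q = 1.088e+04 rad/s; BW = Δω/(2π) = 1732 Hz.

(a) f₀ = 1.764e+04 Hz  (b) Q = 10.19  (c) BW = 1732 Hz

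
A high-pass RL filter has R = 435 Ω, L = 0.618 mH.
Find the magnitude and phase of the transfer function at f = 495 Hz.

Step 1 — Angular frequency: ω = 2π·495 = 3110 rad/s.
Step 2 — Transfer function: H(jω) = jωL/(R + jωL).
Step 3 — Numerator jωL = j·1.922; denominator R + jωL = 435 + j1.922.
Step 4 — H = 1.952e-05 + j0.004419.
Step 5 — Magnitude: |H| = 0.004419 (-47.1 dB); phase: φ = 89.7°.

|H| = 0.004419 (-47.1 dB), φ = 89.7°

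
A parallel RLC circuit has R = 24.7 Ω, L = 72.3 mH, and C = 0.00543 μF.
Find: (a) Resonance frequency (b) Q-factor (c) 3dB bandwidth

Step 1 — Resonance: ω₀ = 1/√(LC) = 1/√(0.0723·5.43e-09) = 5.047e+04 rad/s.
Step 2 — f₀ = ω₀/(2π) = 8033 Hz.
Step 3 — Parallel Q: Q = R/(ω₀L) = 24.7/(5.047e+04·0.0723) = 0.006769.
Step 4 — Bandwidth: Δω = ω₀/Q = 7.456e+06 rad/s; BW = Δω/(2π) = 1.187e+06 Hz.

(a) f₀ = 8033 Hz  (b) Q = 0.006769  (c) BW = 1.187e+06 Hz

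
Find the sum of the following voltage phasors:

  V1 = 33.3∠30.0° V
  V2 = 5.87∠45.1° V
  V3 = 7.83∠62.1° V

Step 1 — Convert each phasor to rectangular form:
  V1 = 33.3·(cos(30.0°) + j·sin(30.0°)) = 28.84 + j16.65 V
  V2 = 5.87·(cos(45.1°) + j·sin(45.1°)) = 4.143 + j4.158 V
  V3 = 7.83·(cos(62.1°) + j·sin(62.1°)) = 3.664 + j6.92 V
Step 2 — Sum components: V_total = 36.65 + j27.73 V.
Step 3 — Convert to polar: |V_total| = 45.95 V, ∠V_total = 37.1°.

V_total = 45.95∠37.1° V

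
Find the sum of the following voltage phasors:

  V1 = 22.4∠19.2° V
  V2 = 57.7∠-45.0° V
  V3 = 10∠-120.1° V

Step 1 — Convert each phasor to rectangular form:
  V1 = 22.4·(cos(19.2°) + j·sin(19.2°)) = 21.15 + j7.367 V
  V2 = 57.7·(cos(-45.0°) + j·sin(-45.0°)) = 40.8 - j40.8 V
  V3 = 10·(cos(-120.1°) + j·sin(-120.1°)) = -5.015 - j8.652 V
Step 2 — Sum components: V_total = 56.94 - j42.08 V.
Step 3 — Convert to polar: |V_total| = 70.8 V, ∠V_total = -36.5°.

V_total = 70.8∠-36.5° V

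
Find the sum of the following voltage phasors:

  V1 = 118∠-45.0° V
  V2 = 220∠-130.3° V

Step 1 — Convert each phasor to rectangular form:
  V1 = 118·(cos(-45.0°) + j·sin(-45.0°)) = 83.44 - j83.44 V
  V2 = 220·(cos(-130.3°) + j·sin(-130.3°)) = -142.3 - j167.8 V
Step 2 — Sum components: V_total = -58.86 - j251.2 V.
Step 3 — Convert to polar: |V_total| = 258 V, ∠V_total = -103.2°.

V_total = 258∠-103.2° V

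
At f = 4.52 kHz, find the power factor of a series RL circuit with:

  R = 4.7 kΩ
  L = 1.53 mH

Step 1 — Angular frequency: ω = 2π·f = 2π·4520 = 2.84e+04 rad/s.
Step 2 — Component impedances:
  R: Z = R = 4700 Ω
  L: Z = jωL = j·2.84e+04·0.00153 = 0 + j43.45 Ω
Step 3 — Series combination: Z_total = R + L = 4700 + j43.45 Ω = 4700∠0.5° Ω.
Step 4 — Power factor: PF = cos(φ) = Re(Z)/|Z| = 4700/4700 = 1.
Step 5 — Type: Im(Z) = 43.45 ⇒ lagging (phase φ = 0.5°).

PF = 1 (lagging, φ = 0.5°)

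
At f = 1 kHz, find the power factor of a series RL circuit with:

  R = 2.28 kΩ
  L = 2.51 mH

Step 1 — Angular frequency: ω = 2π·f = 2π·1000 = 6283 rad/s.
Step 2 — Component impedances:
  R: Z = R = 2280 Ω
  L: Z = jωL = j·6283·0.00251 = 0 + j15.77 Ω
Step 3 — Series combination: Z_total = R + L = 2280 + j15.77 Ω = 2280∠0.4° Ω.
Step 4 — Power factor: PF = cos(φ) = Re(Z)/|Z| = 2280/2280 = 1.
Step 5 — Type: Im(Z) = 15.77 ⇒ lagging (phase φ = 0.4°).

PF = 1 (lagging, φ = 0.4°)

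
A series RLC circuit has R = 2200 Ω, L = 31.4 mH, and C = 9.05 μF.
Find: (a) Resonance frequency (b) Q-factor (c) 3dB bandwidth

Step 1 — Resonance condition Im(Z)=0 gives ω₀ = 1/√(LC).
Step 2 — ω₀ = 1/√(0.0314·9.05e-06) = 1876 rad/s.
Step 3 — f₀ = ω₀/(2π) = 298.6 Hz.
Step 4 — Series Q: Q = ω₀L/R = 1876·0.0314/2200 = 0.02677.
Step 5 — 3dB bandwidth: Δω = ω₀/Q = 7.006e+04 rad/s; BW = Δω/(2π) = 1.115e+04 Hz.

(a) f₀ = 298.6 Hz  (b) Q = 0.02677  (c) BW = 1.115e+04 Hz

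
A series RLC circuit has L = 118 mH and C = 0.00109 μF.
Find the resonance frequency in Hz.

Step 1 — Resonance condition Im(Z)=0 gives ω₀ = 1/√(LC).
Step 2 — ω₀ = 1/√(0.118·1.09e-09) = 8.818e+04 rad/s.
Step 3 — f₀ = ω₀/(2π) = 1.403e+04 Hz.

f₀ = 1.403e+04 Hz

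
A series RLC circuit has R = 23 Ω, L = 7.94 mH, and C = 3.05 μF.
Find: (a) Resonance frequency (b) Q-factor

Step 1 — Resonance condition Im(Z)=0 gives ω₀ = 1/√(LC).
Step 2 — ω₀ = 1/√(0.00794·3.05e-06) = 6426 rad/s.
Step 3 — f₀ = ω₀/(2π) = 1023 Hz.
Step 4 — Series Q: Q = ω₀L/R = 6426·0.00794/23 = 2.218.

(a) f₀ = 1023 Hz  (b) Q = 2.218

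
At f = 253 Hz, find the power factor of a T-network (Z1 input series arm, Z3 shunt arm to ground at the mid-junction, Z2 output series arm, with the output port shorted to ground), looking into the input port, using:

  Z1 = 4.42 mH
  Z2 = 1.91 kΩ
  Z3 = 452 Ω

Step 1 — Angular frequency: ω = 2π·f = 2π·253 = 1590 rad/s.
Step 2 — Component impedances:
  Z1: Z = jωL = j·1590·0.00442 = 0 + j7.026 Ω
  Z2: Z = R = 1910 Ω
  Z3: Z = R = 452 Ω
Step 3 — With the output port shorted to ground, the output series arm Z2 runs from the junction to ground; the shunt arm Z3 also runs from the junction to ground. They appear in parallel: Z3 || Z2 = 365.5 Ω.
Step 4 — Series with input arm Z1: Z_in = Z1 + (Z3 || Z2) = 365.5 + j7.026 Ω = 365.6∠1.1° Ω.
Step 5 — Power factor: PF = cos(φ) = Re(Z)/|Z| = 365.5/365.57 = 0.9998.
Step 6 — Type: Im(Z) = 7.026 ⇒ lagging (phase φ = 1.1°).

PF = 0.9998 (lagging, φ = 1.1°)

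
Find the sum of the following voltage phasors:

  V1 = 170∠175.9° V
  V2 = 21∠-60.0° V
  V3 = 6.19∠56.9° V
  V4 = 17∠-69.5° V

Step 1 — Convert each phasor to rectangular form:
  V1 = 170·(cos(175.9°) + j·sin(175.9°)) = -169.6 + j12.15 V
  V2 = 21·(cos(-60.0°) + j·sin(-60.0°)) = 10.5 - j18.19 V
  V3 = 6.19·(cos(56.9°) + j·sin(56.9°)) = 3.38 + j5.185 V
  V4 = 17·(cos(-69.5°) + j·sin(-69.5°)) = 5.954 - j15.92 V
Step 2 — Sum components: V_total = -149.7 - j16.77 V.
Step 3 — Convert to polar: |V_total| = 150.7 V, ∠V_total = -173.6°.

V_total = 150.7∠-173.6° V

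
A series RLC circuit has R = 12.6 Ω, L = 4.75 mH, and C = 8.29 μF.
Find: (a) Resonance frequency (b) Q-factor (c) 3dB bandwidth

Step 1 — Resonance condition Im(Z)=0 gives ω₀ = 1/√(LC).
Step 2 — ω₀ = 1/√(0.00475·8.29e-06) = 5039 rad/s.
Step 3 — f₀ = ω₀/(2π) = 802 Hz.
Step 4 — Series Q: Q = ω₀L/R = 5039·0.00475/12.6 = 1.9.
Step 5 — 3dB bandwidth: Δω = ω₀/Q = 2653 rad/s; BW = Δω/(2π) = 422.2 Hz.

(a) f₀ = 802 Hz  (b) Q = 1.9  (c) BW = 422.2 Hz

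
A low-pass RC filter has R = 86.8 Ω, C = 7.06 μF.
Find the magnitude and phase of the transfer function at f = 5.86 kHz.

Step 1 — Angular frequency: ω = 2π·5860 = 3.682e+04 rad/s.
Step 2 — Transfer function: H(jω) = 1/(1 + jωRC).
Step 3 — Denominator: 1 + jωRC = 1 + j·3.682e+04·86.8·7.06e-06 = 1 + j22.56.
Step 4 — H = 0.00196 - j0.04423.
Step 5 — Magnitude: |H| = 0.04428 (-27.1 dB); phase: φ = -87.5°.

|H| = 0.04428 (-27.1 dB), φ = -87.5°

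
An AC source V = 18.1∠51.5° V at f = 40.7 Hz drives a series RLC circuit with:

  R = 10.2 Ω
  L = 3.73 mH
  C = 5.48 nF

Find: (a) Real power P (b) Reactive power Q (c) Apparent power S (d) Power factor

Step 1 — Angular frequency: ω = 2π·f = 2π·40.7 = 255.7 rad/s.
Step 2 — Component impedances:
  R: Z = R = 10.2 Ω
  L: Z = jωL = j·255.7·0.00373 = 0 + j0.9539 Ω
  C: Z = 1/(jωC) = -j/(ω·C) = 0 - j7.136e+05 Ω
Step 3 — Series combination: Z_total = R + L + C = 10.2 - j7.136e+05 Ω = 7.136e+05∠-90.0° Ω.
Step 4 — Source phasor: V = 18.1∠51.5° V = 11.27 + j14.17 V.
Step 5 — Current: I = V / Z = -1.985e-05 + j1.579e-05 A = 2.536e-05∠141.5° A.
Step 6 — Complex power: S = V·I* = 6.562e-09 - j0.0004591 VA.
Step 7 — Real power: P = Re(S) = 6.562e-09 W.
Step 8 — Reactive power: Q = Im(S) = -0.0004591 VAR.
Step 9 — Apparent power: |S| = 0.0004591 VA.
Step 10 — Power factor: PF = P/|S| = 1.429e-05 (leading).

(a) P = 6.562e-09 W  (b) Q = -0.0004591 VAR  (c) S = 0.0004591 VA  (d) PF = 1.429e-05 (leading)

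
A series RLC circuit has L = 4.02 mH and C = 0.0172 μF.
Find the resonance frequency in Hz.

Step 1 — Resonance condition Im(Z)=0 gives ω₀ = 1/√(LC).
Step 2 — ω₀ = 1/√(0.00402·1.72e-08) = 1.203e+05 rad/s.
Step 3 — f₀ = ω₀/(2π) = 1.914e+04 Hz.

f₀ = 1.914e+04 Hz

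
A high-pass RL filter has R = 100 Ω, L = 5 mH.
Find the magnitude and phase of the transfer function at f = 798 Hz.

Step 1 — Angular frequency: ω = 2π·798 = 5014 rad/s.
Step 2 — Transfer function: H(jω) = jωL/(R + jωL).
Step 3 — Numerator jωL = j·25.07; denominator R + jωL = 100 + j25.07.
Step 4 — H = 0.05913 + j0.2359.
Step 5 — Magnitude: |H| = 0.2432 (-12.3 dB); phase: φ = 75.9°.

|H| = 0.2432 (-12.3 dB), φ = 75.9°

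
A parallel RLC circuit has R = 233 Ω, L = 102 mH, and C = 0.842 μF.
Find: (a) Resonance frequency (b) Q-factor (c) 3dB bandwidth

Step 1 — Resonance: ω₀ = 1/√(LC) = 1/√(0.102·8.42e-07) = 3412 rad/s.
Step 2 — f₀ = ω₀/(2π) = 543.1 Hz.
Step 3 — Parallel Q: Q = R/(ω₀L) = 233/(3412·0.102) = 0.6694.
Step 4 — Bandwidth: Δω = ω₀/Q = 5097 rad/s; BW = Δω/(2π) = 811.2 Hz.

(a) f₀ = 543.1 Hz  (b) Q = 0.6694  (c) BW = 811.2 Hz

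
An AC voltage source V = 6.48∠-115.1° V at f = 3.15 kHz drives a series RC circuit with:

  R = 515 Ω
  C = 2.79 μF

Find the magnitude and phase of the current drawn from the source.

Step 1 — Angular frequency: ω = 2π·f = 2π·3150 = 1.979e+04 rad/s.
Step 2 — Component impedances:
  R: Z = R = 515 Ω
  C: Z = 1/(jωC) = -j/(ω·C) = 0 - j18.11 Ω
Step 3 — Series combination: Z_total = R + C = 515 - j18.11 Ω = 515.3∠-2.0° Ω.
Step 4 — Source phasor: V = 6.48∠-115.1° V = -2.749 - j5.868 V.
Step 5 — Ohm's law: I = V / Z_total = (-2.749 - j5.868) / (515 - j18.11) = -0.004931 - j0.01157 A.
Step 6 — Convert to polar: |I| = 0.01257 A, ∠I = -113.1°.

I = 0.01257∠-113.1° A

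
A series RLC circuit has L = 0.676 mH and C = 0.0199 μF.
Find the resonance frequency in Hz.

Step 1 — Resonance condition Im(Z)=0 gives ω₀ = 1/√(LC).
Step 2 — ω₀ = 1/√(0.000676·1.99e-08) = 2.726e+05 rad/s.
Step 3 — f₀ = ω₀/(2π) = 4.339e+04 Hz.

f₀ = 4.339e+04 Hz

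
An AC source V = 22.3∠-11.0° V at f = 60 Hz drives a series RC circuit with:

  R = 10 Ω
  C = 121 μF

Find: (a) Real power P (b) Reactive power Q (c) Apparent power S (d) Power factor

Step 1 — Angular frequency: ω = 2π·f = 2π·60 = 377 rad/s.
Step 2 — Component impedances:
  R: Z = R = 10 Ω
  C: Z = 1/(jωC) = -j/(ω·C) = 0 - j21.92 Ω
Step 3 — Series combination: Z_total = R + C = 10 - j21.92 Ω = 24.1∠-65.5° Ω.
Step 4 — Source phasor: V = 22.3∠-11.0° V = 21.89 - j4.255 V.
Step 5 — Current: I = V / Z = 0.5377 + j0.7533 A = 0.9255∠54.5° A.
Step 6 — Complex power: S = V·I* = 8.565 - j18.78 VA.
Step 7 — Real power: P = Re(S) = 8.565 W.
Step 8 — Reactive power: Q = Im(S) = -18.78 VAR.
Step 9 — Apparent power: |S| = 20.64 VA.
Step 10 — Power factor: PF = P/|S| = 0.415 (leading).

(a) P = 8.565 W  (b) Q = -18.78 VAR  (c) S = 20.64 VA  (d) PF = 0.415 (leading)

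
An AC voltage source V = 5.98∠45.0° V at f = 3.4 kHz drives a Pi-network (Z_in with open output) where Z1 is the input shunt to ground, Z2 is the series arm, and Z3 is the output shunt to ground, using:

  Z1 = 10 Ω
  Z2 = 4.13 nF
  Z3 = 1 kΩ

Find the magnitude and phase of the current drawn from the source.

Step 1 — Angular frequency: ω = 2π·f = 2π·3400 = 2.136e+04 rad/s.
Step 2 — Component impedances:
  Z1: Z = R = 10 Ω
  Z2: Z = 1/(jωC) = -j/(ω·C) = 0 - j1.133e+04 Ω
  Z3: Z = R = 1000 Ω
Step 3 — With open output, the series arm Z2 and the output shunt Z3 appear in series to ground: Z2 + Z3 = 1000 - j1.133e+04 Ω.
Step 4 — Parallel with input shunt Z1: Z_in = Z1 || (Z2 + Z3) = 9.999 - j0.008753 Ω = 9.999∠-0.1° Ω.
Step 5 — Source phasor: V = 5.98∠45.0° V = 4.228 + j4.228 V.
Step 6 — Ohm's law: I = V / Z_total = (4.228 + j4.228) / (9.999 - j0.008753) = 0.4225 + j0.4233 A.
Step 7 — Convert to polar: |I| = 0.598 A, ∠I = 45.1°.

I = 0.598∠45.1° A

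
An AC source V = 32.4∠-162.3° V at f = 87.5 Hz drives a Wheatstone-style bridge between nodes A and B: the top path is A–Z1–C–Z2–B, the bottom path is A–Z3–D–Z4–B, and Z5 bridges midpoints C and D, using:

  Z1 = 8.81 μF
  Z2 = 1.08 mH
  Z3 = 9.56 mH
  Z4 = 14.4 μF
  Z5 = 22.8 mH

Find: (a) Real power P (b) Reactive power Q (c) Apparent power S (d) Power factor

Step 1 — Angular frequency: ω = 2π·f = 2π·87.5 = 549.8 rad/s.
Step 2 — Component impedances:
  Z1: Z = 1/(jωC) = -j/(ω·C) = 0 - j206.5 Ω
  Z2: Z = jωL = j·549.8·0.00108 = 0 + j0.5938 Ω
  Z3: Z = jωL = j·549.8·0.00956 = 0 + j5.256 Ω
  Z4: Z = 1/(jωC) = -j/(ω·C) = 0 - j126.3 Ω
  Z5: Z = jωL = j·549.8·0.0228 = 0 + j12.53 Ω
Step 3 — Bridge requires nodal analysis (the Z5 bridge couples midpoints C and D, so the two paths cannot be reduced to a simple series/parallel combination). Setting node B to ground and injecting 1 A at node A, the 3-node admittance system at A, C, D solves to V_A = Z_AB = 0 + j21.89 Ω = 21.89∠90.0° Ω.
Step 4 — Source phasor: V = 32.4∠-162.3° V = -30.87 - j9.851 V.
Step 5 — Current: I = V / Z = -0.4501 + j1.41 A = 1.48∠107.7° A.
Step 6 — Complex power: S = V·I* = 0 + j47.97 VA.
Step 7 — Real power: P = Re(S) = 0 W.
Step 8 — Reactive power: Q = Im(S) = 47.97 VAR.
Step 9 — Apparent power: |S| = 47.97 VA.
Step 10 — Power factor: PF = P/|S| = 0 (lagging).

(a) P = 0 W  (b) Q = 47.97 VAR  (c) S = 47.97 VA  (d) PF = 0 (lagging)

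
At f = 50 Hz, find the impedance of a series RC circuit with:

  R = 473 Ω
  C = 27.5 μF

Step 1 — Angular frequency: ω = 2π·f = 2π·50 = 314.2 rad/s.
Step 2 — Component impedances:
  R: Z = R = 473 Ω
  C: Z = 1/(jωC) = -j/(ω·C) = 0 - j115.7 Ω
Step 3 — Series combination: Z_total = R + C = 473 - j115.7 Ω = 487∠-13.8° Ω.

Z = 473 - j115.7 Ω = 487∠-13.8° Ω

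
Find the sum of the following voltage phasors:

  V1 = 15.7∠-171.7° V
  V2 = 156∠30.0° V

Step 1 — Convert each phasor to rectangular form:
  V1 = 15.7·(cos(-171.7°) + j·sin(-171.7°)) = -15.54 - j2.266 V
  V2 = 156·(cos(30.0°) + j·sin(30.0°)) = 135.1 + j78 V
Step 2 — Sum components: V_total = 119.6 + j75.73 V.
Step 3 — Convert to polar: |V_total| = 141.5 V, ∠V_total = 32.4°.

V_total = 141.5∠32.4° V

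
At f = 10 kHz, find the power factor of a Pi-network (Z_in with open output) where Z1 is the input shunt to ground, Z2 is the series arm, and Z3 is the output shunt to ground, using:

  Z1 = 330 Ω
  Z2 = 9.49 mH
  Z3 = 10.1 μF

Step 1 — Angular frequency: ω = 2π·f = 2π·1e+04 = 6.283e+04 rad/s.
Step 2 — Component impedances:
  Z1: Z = R = 330 Ω
  Z2: Z = jωL = j·6.283e+04·0.00949 = 0 + j596.3 Ω
  Z3: Z = 1/(jωC) = -j/(ω·C) = 0 - j1.576 Ω
Step 3 — With open output, the series arm Z2 and the output shunt Z3 appear in series to ground: Z2 + Z3 = 0 + j594.7 Ω.
Step 4 — Parallel with input shunt Z1: Z_in = Z1 || (Z2 + Z3) = 252.3 + j140 Ω = 288.6∠29.0° Ω.
Step 5 — Power factor: PF = cos(φ) = Re(Z)/|Z| = 252.31/288.55 = 0.8744.
Step 6 — Type: Im(Z) = 140 ⇒ lagging (phase φ = 29.0°).

PF = 0.8744 (lagging, φ = 29.0°)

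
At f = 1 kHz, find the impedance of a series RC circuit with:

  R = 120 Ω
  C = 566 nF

Step 1 — Angular frequency: ω = 2π·f = 2π·1000 = 6283 rad/s.
Step 2 — Component impedances:
  R: Z = R = 120 Ω
  C: Z = 1/(jωC) = -j/(ω·C) = 0 - j281.2 Ω
Step 3 — Series combination: Z_total = R + C = 120 - j281.2 Ω = 305.7∠-66.9° Ω.

Z = 120 - j281.2 Ω = 305.7∠-66.9° Ω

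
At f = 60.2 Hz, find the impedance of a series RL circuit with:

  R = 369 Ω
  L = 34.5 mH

Step 1 — Angular frequency: ω = 2π·f = 2π·60.2 = 378.2 rad/s.
Step 2 — Component impedances:
  R: Z = R = 369 Ω
  L: Z = jωL = j·378.2·0.0345 = 0 + j13.05 Ω
Step 3 — Series combination: Z_total = R + L = 369 + j13.05 Ω = 369.2∠2.0° Ω.

Z = 369 + j13.05 Ω = 369.2∠2.0° Ω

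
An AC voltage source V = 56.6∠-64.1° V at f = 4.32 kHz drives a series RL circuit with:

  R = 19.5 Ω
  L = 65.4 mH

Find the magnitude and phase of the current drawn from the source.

Step 1 — Angular frequency: ω = 2π·f = 2π·4320 = 2.714e+04 rad/s.
Step 2 — Component impedances:
  R: Z = R = 19.5 Ω
  L: Z = jωL = j·2.714e+04·0.0654 = 0 + j1775 Ω
Step 3 — Series combination: Z_total = R + L = 19.5 + j1775 Ω = 1775∠89.4° Ω.
Step 4 — Source phasor: V = 56.6∠-64.1° V = 24.72 - j50.91 V.
Step 5 — Ohm's law: I = V / Z_total = (24.72 - j50.91) / (19.5 + j1775) = -0.02853 - j0.01424 A.
Step 6 — Convert to polar: |I| = 0.03188 A, ∠I = -153.5°.

I = 0.03188∠-153.5° A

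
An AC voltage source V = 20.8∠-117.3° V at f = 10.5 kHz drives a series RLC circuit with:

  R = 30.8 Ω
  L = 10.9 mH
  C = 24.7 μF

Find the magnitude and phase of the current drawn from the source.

Step 1 — Angular frequency: ω = 2π·f = 2π·1.05e+04 = 6.597e+04 rad/s.
Step 2 — Component impedances:
  R: Z = R = 30.8 Ω
  L: Z = jωL = j·6.597e+04·0.0109 = 0 + j719.1 Ω
  C: Z = 1/(jωC) = -j/(ω·C) = 0 - j0.6137 Ω
Step 3 — Series combination: Z_total = R + L + C = 30.8 + j718.5 Ω = 719.2∠87.5° Ω.
Step 4 — Source phasor: V = 20.8∠-117.3° V = -9.54 - j18.48 V.
Step 5 — Ohm's law: I = V / Z_total = (-9.54 - j18.48) / (30.8 + j718.5) = -0.02625 + j0.01215 A.
Step 6 — Convert to polar: |I| = 0.02892 A, ∠I = 155.2°.

I = 0.02892∠155.2° A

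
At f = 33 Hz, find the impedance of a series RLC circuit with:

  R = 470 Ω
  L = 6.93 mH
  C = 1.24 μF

Step 1 — Angular frequency: ω = 2π·f = 2π·33 = 207.3 rad/s.
Step 2 — Component impedances:
  R: Z = R = 470 Ω
  L: Z = jωL = j·207.3·0.00693 = 0 + j1.437 Ω
  C: Z = 1/(jωC) = -j/(ω·C) = 0 - j3889 Ω
Step 3 — Series combination: Z_total = R + L + C = 470 - j3888 Ω = 3916∠-83.1° Ω.

Z = 470 - j3888 Ω = 3916∠-83.1° Ω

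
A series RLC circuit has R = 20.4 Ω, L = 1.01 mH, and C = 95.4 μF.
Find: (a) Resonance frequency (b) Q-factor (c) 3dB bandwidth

Step 1 — Resonance: ω₀ = 1/√(LC) = 1/√(0.00101·9.54e-05) = 3222 rad/s.
Step 2 — f₀ = ω₀/(2π) = 512.7 Hz.
Step 3 — Series Q: Q = ω₀L/R = 3222·0.00101/20.4 = 0.1595.
Step 4 — Bandwidth: Δω = ω₀/Q = 2.02e+04 rad/s; BW = Δω/(2π) = 3215 Hz.

(a) f₀ = 512.7 Hz  (b) Q = 0.1595  (c) BW = 3215 Hz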